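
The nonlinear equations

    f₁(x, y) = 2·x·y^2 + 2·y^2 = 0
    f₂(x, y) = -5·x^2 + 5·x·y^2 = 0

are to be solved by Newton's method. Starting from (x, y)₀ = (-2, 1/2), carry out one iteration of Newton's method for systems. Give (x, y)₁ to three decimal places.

(-0.933, 0.517)

At (-2, 1/2): F = (-0.500, -22.500).
Jacobian J = [[2·y^2, 4·x·y + 4·y], [-10·x + 5·y^2, 10·x·y]].
At the point, J = [[0.500, -2.000], [21.250, -10.000]] (det J = 37.500).
Solving J·Δ = −F gives Δ = (1.067, 0.017).
Then the next iterate is (x, y)₁ = (-0.933, 0.517).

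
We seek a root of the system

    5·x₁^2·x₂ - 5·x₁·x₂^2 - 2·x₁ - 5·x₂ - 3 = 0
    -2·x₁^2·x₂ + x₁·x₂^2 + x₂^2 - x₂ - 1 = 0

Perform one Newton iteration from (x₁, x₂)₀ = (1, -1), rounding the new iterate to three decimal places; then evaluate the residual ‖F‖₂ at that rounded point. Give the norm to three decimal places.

3.332

At (1, -1): F = (-10.000, 4.000).
Jacobian J = [[10·x₁·x₂ - 5·x₂^2 - 2, 5·x₁^2 - 10·x₁·x₂ - 5], [-4·x₁·x₂ + x₂^2, -2·x₁^2 + 2·x₁·x₂ + 2·x₂ - 1]].
At the point, J = [[-17.000, 10.000], [5.000, -7.000]] (det J = 69.000).
Solving J·Δ = −F gives Δ = (-0.435, 0.261).
Then the next iterate is (x₁, x₂)₁ = (0.565, -0.739).
Re-evaluating at (0.565, -0.739): F = (-3.15733, 1.06549), so ‖F‖₂ = 3.332.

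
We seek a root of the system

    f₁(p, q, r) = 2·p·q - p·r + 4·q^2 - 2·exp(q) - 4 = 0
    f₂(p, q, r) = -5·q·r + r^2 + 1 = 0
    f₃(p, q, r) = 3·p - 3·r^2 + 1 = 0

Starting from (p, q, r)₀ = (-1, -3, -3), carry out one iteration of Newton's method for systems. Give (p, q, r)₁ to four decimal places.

At (-1, -3, -3): F = (34.900426, -35.0000, -29.0000).
Jacobian J = [[2·q - r, 2·p + 8·q - 2·exp(q), -p], [0, -5·r, -5·q + 2·r], [3, 0, -6·r]].
At the point, J = [[-3.0000, -26.099574, 1.0000], [0.0000, 15.0000, 9.0000], [3.0000, 0.0000, 18.0000]] (det J = -1559.688502).
Solving J·Δ = −F gives Δ = (0.1458, 1.3812, 1.5868).
Then the next iterate is (p, q, r)₁ = (-0.8542, -1.6188, -1.4132).

(-0.8542, -1.6188, -1.4132)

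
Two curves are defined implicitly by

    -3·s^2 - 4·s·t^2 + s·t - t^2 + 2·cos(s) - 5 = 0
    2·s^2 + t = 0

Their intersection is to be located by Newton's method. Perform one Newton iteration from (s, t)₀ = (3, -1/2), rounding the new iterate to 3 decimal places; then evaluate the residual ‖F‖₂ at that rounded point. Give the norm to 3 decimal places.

At (3, -1/2): F = (-38.72998, 17.500).
Jacobian J = [[-6·s - 4·t^2 + t - 2·sin(s), -8·s·t + s - 2·t], [4·s, 1]].
At the point, J = [[-19.78224, 16.000], [12.000, 1.000]] (det J = -211.78224).
Solving J·Δ = −F gives Δ = (-1.505, 0.560).
Then the next iterate is (s, t)₁ = (1.495, 0.060).
Re-evaluating at (1.495, 0.060): F = (-11.48906, 4.53005), so ‖F‖₂ = 12.350.

12.350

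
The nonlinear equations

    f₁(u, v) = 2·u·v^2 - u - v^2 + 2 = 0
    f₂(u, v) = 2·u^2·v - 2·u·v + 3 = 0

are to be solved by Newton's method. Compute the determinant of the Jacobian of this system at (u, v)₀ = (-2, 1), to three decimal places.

-88.000

J = [[2·v^2 - 1, 4·u·v - 2·v], [4·u·v - 2·v, 2·u^2 - 2·u]].
At the point, J = [[1.000, -10.000], [-10.000, 12.000]].
det J = -88.000.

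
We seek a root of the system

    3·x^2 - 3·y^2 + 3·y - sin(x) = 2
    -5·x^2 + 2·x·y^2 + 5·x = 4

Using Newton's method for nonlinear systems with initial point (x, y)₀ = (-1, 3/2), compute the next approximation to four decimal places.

(-0.3053, 0.6746)

At (-1, 3/2): F = (-0.408529, -18.5000).
Jacobian J = [[6·x - cos(x), -6·y + 3], [-10·x + 2·y^2 + 5, 4·x·y]].
At the point, J = [[-6.540302, -6.0000], [19.5000, -6.0000]] (det J = 156.241814).
Solving J·Δ = −F gives Δ = (0.6947, -0.8254).
Then the next iterate is (x, y)₁ = (-0.3053, 0.6746).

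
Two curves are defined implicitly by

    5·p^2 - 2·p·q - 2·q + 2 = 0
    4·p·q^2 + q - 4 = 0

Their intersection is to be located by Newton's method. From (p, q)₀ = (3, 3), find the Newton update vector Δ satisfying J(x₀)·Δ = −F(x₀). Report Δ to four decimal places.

At (3, 3): F = (23.0000, 107.0000).
Jacobian J = [[10·p - 2·q, -2·p - 2], [4·q^2, 8·p·q + 1]].
At the point, J = [[24.0000, -8.0000], [36.0000, 73.0000]] (det J = 2040.0000).
Solving J·Δ = −F gives Δ = (-1.2426, -0.8529).

(-1.2426, -0.8529)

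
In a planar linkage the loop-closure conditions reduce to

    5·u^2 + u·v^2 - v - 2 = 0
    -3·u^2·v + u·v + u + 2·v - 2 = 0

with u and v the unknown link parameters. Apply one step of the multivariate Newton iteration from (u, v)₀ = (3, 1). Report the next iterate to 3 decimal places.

(1.530, 1.115)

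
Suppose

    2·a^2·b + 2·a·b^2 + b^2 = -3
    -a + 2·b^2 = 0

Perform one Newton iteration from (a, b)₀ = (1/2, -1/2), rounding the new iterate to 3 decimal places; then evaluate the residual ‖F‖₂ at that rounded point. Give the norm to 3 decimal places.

1017.515

At (1/2, -1/2): F = (3.250, 0.000).
Jacobian J = [[4·a·b + 2·b^2, 2·a^2 + 4·a·b + 2·b], [-1, 4·b]].
At the point, J = [[-0.500, -1.500], [-1.000, -2.000]] (det J = -0.500).
Solving J·Δ = −F gives Δ = (-13.000, 6.500).
Then the next iterate is (a, b)₁ = (-12.500, 6.000).
Re-evaluating at (-12.500, 6.000): F = (1014.000, 84.500), so ‖F‖₂ = 1017.515.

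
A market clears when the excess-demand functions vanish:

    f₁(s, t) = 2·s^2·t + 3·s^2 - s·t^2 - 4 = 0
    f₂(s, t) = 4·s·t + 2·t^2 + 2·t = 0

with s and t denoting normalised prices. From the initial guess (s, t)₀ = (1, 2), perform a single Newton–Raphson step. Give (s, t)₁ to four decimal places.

(0.8333, 0.6667)

At (1, 2): F = (-1.0000, 20.0000).
Jacobian J = [[4·s·t + 6·s - t^2, 2·s^2 - 2·s·t], [4·t, 4·s + 4·t + 2]].
At the point, J = [[10.0000, -2.0000], [8.0000, 14.0000]] (det J = 156.0000).
Solving J·Δ = −F gives Δ = (-0.1667, -1.3333).
Then the next iterate is (s, t)₁ = (0.8333, 0.6667).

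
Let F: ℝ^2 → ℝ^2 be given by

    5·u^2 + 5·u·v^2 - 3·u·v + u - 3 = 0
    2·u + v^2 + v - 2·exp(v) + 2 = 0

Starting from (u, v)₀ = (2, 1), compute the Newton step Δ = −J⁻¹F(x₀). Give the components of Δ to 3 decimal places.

(-1.094, 0.154)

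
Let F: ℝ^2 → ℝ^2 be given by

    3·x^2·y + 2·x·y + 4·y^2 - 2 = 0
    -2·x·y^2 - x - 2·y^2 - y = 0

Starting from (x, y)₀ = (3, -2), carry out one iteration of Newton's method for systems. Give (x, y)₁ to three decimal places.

At (3, -2): F = (-52.000, -33.000).
Jacobian J = [[6·x·y + 2·y, 3·x^2 + 2·x + 8·y], [-2·y^2 - 1, -4·x·y - 4·y - 1]].
At the point, J = [[-40.000, 17.000], [-9.000, 31.000]] (det J = -1087.000).
Solving J·Δ = −F gives Δ = (-0.967, 0.784).
Then the next iterate is (x, y)₁ = (2.033, -1.216).

(2.033, -1.216)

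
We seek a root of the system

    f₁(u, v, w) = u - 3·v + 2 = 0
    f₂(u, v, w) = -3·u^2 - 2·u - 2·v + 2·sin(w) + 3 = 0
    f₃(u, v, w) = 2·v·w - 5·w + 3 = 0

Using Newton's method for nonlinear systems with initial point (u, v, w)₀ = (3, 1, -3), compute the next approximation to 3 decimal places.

(0.990, 0.997, 1.007)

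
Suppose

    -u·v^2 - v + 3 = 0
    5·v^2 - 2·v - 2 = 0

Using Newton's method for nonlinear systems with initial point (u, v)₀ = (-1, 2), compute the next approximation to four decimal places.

(-0.3333, 1.2222)

At (-1, 2): F = (5.0000, 14.0000).
Jacobian J = [[-v^2, -2·u·v - 1], [0, 10·v - 2]].
At the point, J = [[-4.0000, 3.0000], [0.0000, 18.0000]] (det J = -72.0000).
Solving J·Δ = −F gives Δ = (0.6667, -0.7778).
Then the next iterate is (u, v)₁ = (-0.3333, 1.2222).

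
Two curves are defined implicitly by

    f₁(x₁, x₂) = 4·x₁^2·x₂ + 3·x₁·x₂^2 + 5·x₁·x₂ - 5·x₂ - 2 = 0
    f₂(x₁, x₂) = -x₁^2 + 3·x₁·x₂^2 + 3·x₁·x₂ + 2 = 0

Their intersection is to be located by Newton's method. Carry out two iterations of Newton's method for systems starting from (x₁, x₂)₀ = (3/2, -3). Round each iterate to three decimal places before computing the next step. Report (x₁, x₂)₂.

(0.810, -1.416)

At (3/2, -3): F = (4.000, 26.750).
Jacobian J = [[8·x₁·x₂ + 3·x₂^2 + 5·x₂, 4·x₁^2 + 6·x₁·x₂ + 5·x₁ - 5], [-2·x₁ + 3·x₂^2 + 3·x₂, 6·x₁·x₂ + 3·x₁]].
At the point, J = [[-24.000, -15.500], [15.000, -22.500]] (det J = 772.500).
Solving J·Δ = −F gives Δ = (-0.420, 0.909).
Then the next iterate is (x₁, x₂)₁ = (1.080, -2.091).
Round to (1.080, -2.091) and repeat: F = (1.57402, 8.22495), J = [[-15.40440, -8.48408], [4.68384, -10.30968]].
Δ = (-0.270, 0.675), so (x₁, x₂)₂ = (0.810, -1.416).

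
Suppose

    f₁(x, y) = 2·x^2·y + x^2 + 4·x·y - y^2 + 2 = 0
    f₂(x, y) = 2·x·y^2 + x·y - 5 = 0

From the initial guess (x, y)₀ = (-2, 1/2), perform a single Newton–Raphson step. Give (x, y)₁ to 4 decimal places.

(-0.8784, -0.4797)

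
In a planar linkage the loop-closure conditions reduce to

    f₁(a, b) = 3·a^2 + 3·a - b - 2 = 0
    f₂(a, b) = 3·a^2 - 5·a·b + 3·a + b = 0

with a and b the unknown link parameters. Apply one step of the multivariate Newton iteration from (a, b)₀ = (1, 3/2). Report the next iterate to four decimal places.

At (1, 3/2): F = (2.5000, 0.0000).
Jacobian J = [[6·a + 3, -1], [6·a - 5·b + 3, -5·a + 1]].
At the point, J = [[9.0000, -1.0000], [1.5000, -4.0000]] (det J = -34.5000).
Solving J·Δ = −F gives Δ = (-0.2899, -0.1087).
Then the next iterate is (a, b)₁ = (0.7101, 1.3913).

(0.7101, 1.3913)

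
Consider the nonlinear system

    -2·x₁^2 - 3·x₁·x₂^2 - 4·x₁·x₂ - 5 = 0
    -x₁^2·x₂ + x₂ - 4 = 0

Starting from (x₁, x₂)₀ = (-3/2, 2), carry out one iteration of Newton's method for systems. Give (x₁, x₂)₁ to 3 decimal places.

(-0.469, 1.747)

At (-3/2, 2): F = (20.500, -6.500).
Jacobian J = [[-4·x₁ - 3·x₂^2 - 4·x₂, -6·x₁·x₂ - 4·x₁], [-2·x₁·x₂, -x₁^2 + 1]].
At the point, J = [[-14.000, 24.000], [6.000, -1.250]] (det J = -126.500).
Solving J·Δ = −F gives Δ = (1.031, -0.253).
Then the next iterate is (x₁, x₂)₁ = (-0.469, 1.747).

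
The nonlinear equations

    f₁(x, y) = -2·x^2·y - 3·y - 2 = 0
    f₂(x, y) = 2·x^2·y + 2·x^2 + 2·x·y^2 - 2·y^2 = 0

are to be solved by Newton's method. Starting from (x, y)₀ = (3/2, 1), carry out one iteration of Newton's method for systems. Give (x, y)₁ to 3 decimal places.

(1.299, -0.106)

At (3/2, 1): F = (-9.500, 10.000).
Jacobian J = [[-4·x·y, -2·x^2 - 3], [4·x·y + 4·x + 2·y^2, 2·x^2 + 4·x·y - 4·y]].
At the point, J = [[-6.000, -7.500], [14.000, 6.500]] (det J = 66.000).
Solving J·Δ = −F gives Δ = (-0.201, -1.106).
Then the next iterate is (x, y)₁ = (1.299, -0.106).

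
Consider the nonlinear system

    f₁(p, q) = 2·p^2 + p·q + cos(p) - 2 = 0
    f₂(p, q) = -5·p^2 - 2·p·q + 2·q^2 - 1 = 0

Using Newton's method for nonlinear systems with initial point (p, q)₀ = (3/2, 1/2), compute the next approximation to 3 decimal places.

At (3/2, 1/2): F = (3.32074, -13.250).
Jacobian J = [[4·p + q - sin(p), p], [-10·p - 2·q, -2·p + 4·q]].
At the point, J = [[5.50251, 1.500], [-16.000, -1.000]] (det J = 18.49749).
Solving J·Δ = −F gives Δ = (-0.895, 1.069).
Then the next iterate is (p, q)₁ = (0.605, 1.569).

(0.605, 1.569)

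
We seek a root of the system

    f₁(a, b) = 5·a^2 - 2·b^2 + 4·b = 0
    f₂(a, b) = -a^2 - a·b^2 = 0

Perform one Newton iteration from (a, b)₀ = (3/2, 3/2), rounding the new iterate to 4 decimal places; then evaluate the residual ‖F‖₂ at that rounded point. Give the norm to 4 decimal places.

4.0203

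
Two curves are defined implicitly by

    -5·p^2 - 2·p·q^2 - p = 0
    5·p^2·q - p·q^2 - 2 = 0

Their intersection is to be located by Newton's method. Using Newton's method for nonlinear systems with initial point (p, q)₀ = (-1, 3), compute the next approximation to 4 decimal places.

At (-1, 3): F = (14.0000, 22.0000).
Jacobian J = [[-10·p - 2·q^2 - 1, -4·p·q], [10·p·q - q^2, 5·p^2 - 2·p·q]].
At the point, J = [[-9.0000, 12.0000], [-39.0000, 11.0000]] (det J = 369.0000).
Solving J·Δ = −F gives Δ = (0.2981, -0.9431).
Then the next iterate is (p, q)₁ = (-0.7019, 2.0569).

(-0.7019, 2.0569)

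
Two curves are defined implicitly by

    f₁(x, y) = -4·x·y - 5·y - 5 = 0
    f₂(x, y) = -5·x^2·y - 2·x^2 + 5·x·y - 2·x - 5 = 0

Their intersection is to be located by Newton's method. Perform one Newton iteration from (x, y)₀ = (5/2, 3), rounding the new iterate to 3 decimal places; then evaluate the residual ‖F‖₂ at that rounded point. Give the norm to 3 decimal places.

18.179

At (5/2, 3): F = (-50.000, -78.750).
Jacobian J = [[-4·y, -4·x - 5], [-10·x·y - 4·x + 5·y - 2, -5·x^2 + 5·x]].
At the point, J = [[-12.000, -15.000], [-72.000, -18.750]] (det J = -855.000).
Solving J·Δ = −F gives Δ = (-0.285, -3.105).
Then the next iterate is (x, y)₁ = (2.215, -0.105).
Re-evaluating at (2.215, -0.105): F = (-3.54470, -17.82956), so ‖F‖₂ = 18.179.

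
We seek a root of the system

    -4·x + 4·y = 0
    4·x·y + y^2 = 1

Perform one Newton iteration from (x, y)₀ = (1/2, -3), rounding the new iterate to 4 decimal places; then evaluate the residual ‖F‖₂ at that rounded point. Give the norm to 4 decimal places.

0.6875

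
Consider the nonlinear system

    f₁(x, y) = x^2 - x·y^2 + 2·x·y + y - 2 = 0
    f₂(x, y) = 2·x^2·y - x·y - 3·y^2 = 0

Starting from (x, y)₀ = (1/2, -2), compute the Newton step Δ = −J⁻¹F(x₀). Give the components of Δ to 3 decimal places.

(-0.592, 0.901)

At (1/2, -2): F = (-7.750, -12.000).
Jacobian J = [[2·x - y^2 + 2·y, -2·x·y + 2·x + 1], [4·x·y - y, 2·x^2 - x - 6·y]].
At the point, J = [[-7.000, 4.000], [-2.000, 12.000]] (det J = -76.000).
Solving J·Δ = −F gives Δ = (-0.592, 0.901).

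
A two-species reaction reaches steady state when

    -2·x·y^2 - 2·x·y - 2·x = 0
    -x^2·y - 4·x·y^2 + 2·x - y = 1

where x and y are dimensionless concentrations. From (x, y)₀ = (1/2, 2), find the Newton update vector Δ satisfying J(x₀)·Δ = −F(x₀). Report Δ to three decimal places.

(-0.247, -0.707)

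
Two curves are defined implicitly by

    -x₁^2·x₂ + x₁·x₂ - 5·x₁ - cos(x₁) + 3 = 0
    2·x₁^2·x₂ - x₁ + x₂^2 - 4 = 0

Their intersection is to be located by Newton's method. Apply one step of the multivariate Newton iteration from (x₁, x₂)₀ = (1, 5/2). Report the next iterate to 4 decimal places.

(0.6185, 2.0977)

At (1, 5/2): F = (-2.540302, 6.2500).
Jacobian J = [[-2·x₁·x₂ + x₂ + sin(x₁) - 5, -x₁^2 + x₁], [4·x₁·x₂ - 1, 2·x₁^2 + 2·x₂]].
At the point, J = [[-6.658529, 0.0000], [9.0000, 7.0000]] (det J = -46.609703).
Solving J·Δ = −F gives Δ = (-0.3815, -0.4023).
Then the next iterate is (x₁, x₂)₁ = (0.6185, 2.0977).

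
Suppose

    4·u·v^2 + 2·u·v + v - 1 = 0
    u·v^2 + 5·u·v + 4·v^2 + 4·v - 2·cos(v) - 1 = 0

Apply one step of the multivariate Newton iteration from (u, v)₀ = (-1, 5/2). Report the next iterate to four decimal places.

(-0.9068, 1.2760)

At (-1, 5/2): F = (-28.5000, 16.852287).
Jacobian J = [[4·v^2 + 2·v, 8·u·v + 2·u + 1], [v^2 + 5·v, 2·u·v + 5·u + 8·v + 2·sin(v) + 4]].
At the point, J = [[30.0000, -21.0000], [18.7500, 15.196944]] (det J = 849.658329).
Solving J·Δ = −F gives Δ = (0.0932, -1.2240).
Then the next iterate is (u, v)₁ = (-0.9068, 1.2760).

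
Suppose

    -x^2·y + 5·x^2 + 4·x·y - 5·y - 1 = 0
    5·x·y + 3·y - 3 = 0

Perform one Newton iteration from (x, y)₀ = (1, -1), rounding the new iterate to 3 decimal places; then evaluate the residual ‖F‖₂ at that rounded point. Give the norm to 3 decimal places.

2.588

At (1, -1): F = (6.000, -11.000).
Jacobian J = [[-2·x·y + 10·x + 4·y, -x^2 + 4·x - 5], [5·y, 5·x + 3]].
At the point, J = [[8.000, -2.000], [-5.000, 8.000]] (det J = 54.000).
Solving J·Δ = −F gives Δ = (-0.481, 1.074).
Then the next iterate is (x, y)₁ = (0.519, 0.074).
Re-evaluating at (0.519, 0.074): F = (0.11050, -2.58597), so ‖F‖₂ = 2.588.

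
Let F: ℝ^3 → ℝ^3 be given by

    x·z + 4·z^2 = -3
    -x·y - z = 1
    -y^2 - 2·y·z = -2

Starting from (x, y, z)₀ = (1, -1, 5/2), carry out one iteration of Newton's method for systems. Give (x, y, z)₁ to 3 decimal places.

(2.735, -0.106, 0.841)

At (1, -1, 5/2): F = (30.500, -2.500, 6.000).
Jacobian J = [[z, 0, x + 8·z], [-y, -x, -1], [0, -2·y - 2·z, -2·y]].
At the point, J = [[2.500, 0.000, 21.000], [1.000, -1.000, -1.000], [0.000, -3.000, 2.000]] (det J = -75.500).
Solving J·Δ = −F gives Δ = (1.735, 0.894, -1.659).
Then the next iterate is (x, y, z)₁ = (2.735, -0.106, 0.841).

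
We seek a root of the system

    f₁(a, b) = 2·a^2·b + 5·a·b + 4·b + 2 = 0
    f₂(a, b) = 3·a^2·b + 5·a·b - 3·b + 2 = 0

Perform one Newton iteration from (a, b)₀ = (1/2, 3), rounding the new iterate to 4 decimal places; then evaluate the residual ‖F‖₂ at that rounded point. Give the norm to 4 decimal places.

2.6767

At (1/2, 3): F = (23.0000, 2.7500).
Jacobian J = [[4·a·b + 5·b, 2·a^2 + 5·a + 4], [6·a·b + 5·b, 3·a^2 + 5·a - 3]].
At the point, J = [[21.0000, 7.0000], [24.0000, 0.2500]] (det J = -162.7500).
Solving J·Δ = −F gives Δ = (-0.0829, -3.0369).
Then the next iterate is (a, b)₁ = (0.4171, -0.0369).
Re-evaluating at (0.4171, -0.0369): F = (1.762606, 2.014486), so ‖F‖₂ = 2.6767.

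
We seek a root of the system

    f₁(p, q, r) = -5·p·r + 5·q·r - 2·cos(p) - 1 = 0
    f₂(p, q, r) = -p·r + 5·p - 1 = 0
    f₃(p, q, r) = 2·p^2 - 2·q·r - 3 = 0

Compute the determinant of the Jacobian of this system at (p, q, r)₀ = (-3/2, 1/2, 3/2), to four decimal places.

J = [[-5·r + 2·sin(p), 5·r, -5·p + 5·q], [-r + 5, 0, -p], [4·p, -2·r, -2·q]].
At the point, J = [[-9.494990, 7.5000, 10.0000], [3.5000, 0.0000, 1.5000], [-6.0000, -3.0000, -1.0000]].
det J = -188.9775.

-188.9775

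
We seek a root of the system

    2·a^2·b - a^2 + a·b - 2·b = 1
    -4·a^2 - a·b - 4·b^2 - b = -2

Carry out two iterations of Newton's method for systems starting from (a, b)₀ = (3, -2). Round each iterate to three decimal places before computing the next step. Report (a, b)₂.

At (3, -2): F = (-48.000, -42.000).
Jacobian J = [[4·a·b - 2·a + b, 2·a^2 + a - 2], [-8·a - b, -a - 8·b - 1]].
At the point, J = [[-32.000, 19.000], [-22.000, 12.000]] (det J = 34.000).
Solving J·Δ = −F gives Δ = (-6.529, -8.471).
Then the next iterate is (a, b)₁ = (-3.529, -10.471).
Round to (-3.529, -10.471) and repeat: F = (-216.36802, -512.86389), J = [[144.39564, 19.37868], [38.703, 86.297]].
Δ = (0.746, 5.609), so (a, b)₂ = (-2.783, -4.862).

(-2.783, -4.862)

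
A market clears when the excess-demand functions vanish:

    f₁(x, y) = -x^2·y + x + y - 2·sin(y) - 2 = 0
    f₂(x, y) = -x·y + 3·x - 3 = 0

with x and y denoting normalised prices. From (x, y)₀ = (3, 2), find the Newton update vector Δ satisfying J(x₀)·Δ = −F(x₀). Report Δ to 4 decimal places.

(-1.2561, -0.4187)

At (3, 2): F = (-16.818595, 0.0000).
Jacobian J = [[-2·x·y + 1, -x^2 - 2·cos(y) + 1], [-y + 3, -x]].
At the point, J = [[-11.0000, -7.167706], [1.0000, -3.0000]] (det J = 40.167706).
Solving J·Δ = −F gives Δ = (-1.2561, -0.4187).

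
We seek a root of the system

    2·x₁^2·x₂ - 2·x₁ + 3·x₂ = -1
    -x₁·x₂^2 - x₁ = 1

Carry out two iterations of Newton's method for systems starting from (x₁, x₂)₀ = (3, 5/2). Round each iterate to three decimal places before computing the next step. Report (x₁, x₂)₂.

At (3, 5/2): F = (47.500, -22.750).
Jacobian J = [[4·x₁·x₂ - 2, 2·x₁^2 + 3], [-x₂^2 - 1, -2·x₁·x₂]].
At the point, J = [[28.000, 21.000], [-7.250, -15.000]] (det J = -267.750).
Solving J·Δ = −F gives Δ = (-0.877, -1.093).
Then the next iterate is (x₁, x₂)₁ = (2.123, 1.407).
Round to (2.123, 1.407) and repeat: F = (13.65806, -7.32579), J = [[9.94824, 12.01426], [-2.97965, -5.97412]].
Δ = (0.272, -1.362), so (x₁, x₂)₂ = (2.395, 0.045).

(2.395, 0.045)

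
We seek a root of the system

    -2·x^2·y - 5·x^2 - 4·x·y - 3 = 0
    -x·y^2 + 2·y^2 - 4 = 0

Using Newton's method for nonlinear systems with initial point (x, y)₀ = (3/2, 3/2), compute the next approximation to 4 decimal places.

At (3/2, 3/2): F = (-30.0000, -2.8750).
Jacobian J = [[-4·x·y - 10·x - 4·y, -2·x^2 - 4·x], [-y^2, -2·x·y + 4·y]].
At the point, J = [[-30.0000, -10.5000], [-2.2500, 1.5000]] (det J = -68.6250).
Solving J·Δ = −F gives Δ = (-1.0956, 0.2732).
Then the next iterate is (x, y)₁ = (0.4044, 1.7732).

(0.4044, 1.7732)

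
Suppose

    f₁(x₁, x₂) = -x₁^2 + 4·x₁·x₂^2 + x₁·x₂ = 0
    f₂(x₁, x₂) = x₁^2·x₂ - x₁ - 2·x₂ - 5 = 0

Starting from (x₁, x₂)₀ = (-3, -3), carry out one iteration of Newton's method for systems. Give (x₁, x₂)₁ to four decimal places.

(-2.0767, -1.9567)

At (-3, -3): F = (-108.0000, -23.0000).
Jacobian J = [[-2·x₁ + 4·x₂^2 + x₂, 8·x₁·x₂ + x₁], [2·x₁·x₂ - 1, x₁^2 - 2]].
At the point, J = [[39.0000, 69.0000], [17.0000, 7.0000]] (det J = -900.0000).
Solving J·Δ = −F gives Δ = (0.9233, 1.0433).
Then the next iterate is (x₁, x₂)₁ = (-2.0767, -1.9567).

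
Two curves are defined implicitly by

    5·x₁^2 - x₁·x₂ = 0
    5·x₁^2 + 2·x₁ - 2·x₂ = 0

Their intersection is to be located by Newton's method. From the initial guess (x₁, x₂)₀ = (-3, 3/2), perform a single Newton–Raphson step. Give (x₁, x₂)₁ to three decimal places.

(-1.592, -0.214)

At (-3, 3/2): F = (49.500, 36.000).
Jacobian J = [[10·x₁ - x₂, -x₁], [10·x₁ + 2, -2]].
At the point, J = [[-31.500, 3.000], [-28.000, -2.000]] (det J = 147.000).
Solving J·Δ = −F gives Δ = (1.408, -1.714).
Then the next iterate is (x₁, x₂)₁ = (-1.592, -0.214).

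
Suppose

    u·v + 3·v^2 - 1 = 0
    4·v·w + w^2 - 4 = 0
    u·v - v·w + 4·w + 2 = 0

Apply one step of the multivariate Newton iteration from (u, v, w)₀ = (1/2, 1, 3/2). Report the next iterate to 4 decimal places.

At (1/2, 1, 3/2): F = (2.5000, 4.2500, 7.0000).
Jacobian J = [[v, u + 6·v, 0], [0, 4·w, 4·v + 2·w], [v, u - w, -v + 4]].
At the point, J = [[1.0000, 6.5000, 0.0000], [0.0000, 6.0000, 7.0000], [1.0000, -1.0000, 3.0000]] (det J = 70.5000).
Solving J·Δ = −F gives Δ = (-4.2287, 0.2660, -0.8351).
Then the next iterate is (u, v, w)₁ = (-3.7287, 1.2660, 0.6649).

(-3.7287, 1.2660, 0.6649)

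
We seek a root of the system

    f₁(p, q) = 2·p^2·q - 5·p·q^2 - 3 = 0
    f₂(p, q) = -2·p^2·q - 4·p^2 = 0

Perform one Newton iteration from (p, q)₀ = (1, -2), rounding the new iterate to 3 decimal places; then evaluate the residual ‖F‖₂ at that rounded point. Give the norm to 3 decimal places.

At (1, -2): F = (-27.000, 0.000).
Jacobian J = [[4·p·q - 5·q^2, 2·p^2 - 10·p·q], [-4·p·q - 8·p, -2·p^2]].
At the point, J = [[-28.000, 22.000], [0.000, -2.000]] (det J = 56.000).
Solving J·Δ = −F gives Δ = (-0.964, 0.000).
Then the next iterate is (p, q)₁ = (0.036, -2.000).
Re-evaluating at (0.036, -2.000): F = (-3.72518, 0.000), so ‖F‖₂ = 3.725.

3.725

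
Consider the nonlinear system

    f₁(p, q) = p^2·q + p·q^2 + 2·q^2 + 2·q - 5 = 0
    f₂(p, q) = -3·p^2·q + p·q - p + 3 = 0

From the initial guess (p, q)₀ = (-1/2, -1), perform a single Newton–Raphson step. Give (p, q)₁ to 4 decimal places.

(1.2200, -4.0800)

At (-1/2, -1): F = (-5.7500, 4.7500).
Jacobian J = [[2·p·q + q^2, p^2 + 2·p·q + 4·q + 2], [-6·p·q + q - 1, -3·p^2 + p]].
At the point, J = [[2.0000, -0.7500], [-5.0000, -1.2500]] (det J = -6.2500).
Solving J·Δ = −F gives Δ = (1.7200, -3.0800).
Then the next iterate is (p, q)₁ = (1.2200, -4.0800).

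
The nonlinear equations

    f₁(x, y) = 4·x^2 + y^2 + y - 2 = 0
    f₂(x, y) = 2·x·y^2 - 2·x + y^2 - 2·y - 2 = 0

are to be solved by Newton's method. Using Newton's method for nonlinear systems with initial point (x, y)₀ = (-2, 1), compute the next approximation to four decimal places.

(-1.0703, 0.6250)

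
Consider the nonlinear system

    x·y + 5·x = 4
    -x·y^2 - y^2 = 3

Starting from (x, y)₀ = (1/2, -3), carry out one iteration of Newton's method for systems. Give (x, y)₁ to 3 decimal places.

(1.333, -0.333)

At (1/2, -3): F = (-3.000, -16.500).
Jacobian J = [[y + 5, x], [-y^2, -2·x·y - 2·y]].
At the point, J = [[2.000, 0.500], [-9.000, 9.000]] (det J = 22.500).
Solving J·Δ = −F gives Δ = (0.833, 2.667).
Then the next iterate is (x, y)₁ = (1.333, -0.333).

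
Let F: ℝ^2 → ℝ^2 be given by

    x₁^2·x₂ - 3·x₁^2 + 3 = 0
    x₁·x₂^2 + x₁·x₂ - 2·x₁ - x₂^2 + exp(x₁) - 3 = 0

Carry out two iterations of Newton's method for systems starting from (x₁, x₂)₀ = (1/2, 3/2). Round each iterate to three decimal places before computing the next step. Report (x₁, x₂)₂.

(2.484, 6.166)

At (1/2, 3/2): F = (2.625, -2.72628).
Jacobian J = [[2·x₁·x₂ - 6·x₁, x₁^2], [x₂^2 + x₂ + exp(x₁) - 2, 2·x₁·x₂ + x₁ - 2·x₂]].
At the point, J = [[-1.500, 0.250], [3.39872, -1.000]] (det J = 0.65032).
Solving J·Δ = −F gives Δ = (2.988, 7.431).
Then the next iterate is (x₁, x₂)₁ = (3.488, 8.931).
Round to (3.488, 8.931) and repeat: F = (75.15740, 252.34552), J = [[41.37466, 12.16614], [119.41420, 47.92866]].
Δ = (-1.004, -2.765), so (x₁, x₂)₂ = (2.484, 6.166).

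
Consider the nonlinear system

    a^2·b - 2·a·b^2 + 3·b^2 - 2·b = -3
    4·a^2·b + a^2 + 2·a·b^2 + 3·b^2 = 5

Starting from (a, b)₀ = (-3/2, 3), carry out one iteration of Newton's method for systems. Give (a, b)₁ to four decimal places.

At (-3/2, 3): F = (57.7500, 24.2500).
Jacobian J = [[2·a·b - 2·b^2, a^2 - 4·a·b + 6·b - 2], [8·a·b + 2·a + 2·b^2, 4·a^2 + 4·a·b + 6·b]].
At the point, J = [[-27.0000, 36.2500], [-21.0000, 9.0000]] (det J = 518.2500).
Solving J·Δ = −F gives Δ = (0.6933, -1.0767).
Then the next iterate is (a, b)₁ = (-0.8067, 1.9233).

(-0.8067, 1.9233)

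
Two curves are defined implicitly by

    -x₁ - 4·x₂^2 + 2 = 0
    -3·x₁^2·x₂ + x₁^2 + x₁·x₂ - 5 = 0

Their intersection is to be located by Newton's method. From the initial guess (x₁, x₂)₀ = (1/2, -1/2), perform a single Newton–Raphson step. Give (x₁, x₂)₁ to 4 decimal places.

(2.8710, -0.0323)

At (1/2, -1/2): F = (0.5000, -4.6250).
Jacobian J = [[-1, -8·x₂], [-6·x₁·x₂ + 2·x₁ + x₂, -3·x₁^2 + x₁]].
At the point, J = [[-1.0000, 4.0000], [2.0000, -0.2500]] (det J = -7.7500).
Solving J·Δ = −F gives Δ = (2.3710, 0.4677).
Then the next iterate is (x₁, x₂)₁ = (2.8710, -0.0323).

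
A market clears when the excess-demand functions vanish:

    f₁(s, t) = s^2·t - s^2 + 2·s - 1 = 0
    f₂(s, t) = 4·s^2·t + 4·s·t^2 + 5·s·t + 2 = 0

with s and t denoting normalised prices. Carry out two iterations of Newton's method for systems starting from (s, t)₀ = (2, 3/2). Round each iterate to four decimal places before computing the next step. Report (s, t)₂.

At (2, 3/2): F = (5.0000, 59.0000).
Jacobian J = [[2·s·t - 2·s + 2, s^2], [8·s·t + 4·t^2 + 5·t, 4·s^2 + 8·s·t + 5·s]].
At the point, J = [[4.0000, 4.0000], [40.5000, 50.0000]] (det J = 38.0000).
Solving J·Δ = −F gives Δ = (-0.3684, -0.8816).
Then the next iterate is (s, t)₁ = (1.6316, 0.6184).
Round to (1.6316, 0.6184) and repeat: F = (1.247336, 16.125740), J = [[0.754763, 2.662119], [12.693526, 26.878326]].
Δ = (-0.6962, -0.2712), so (s, t)₂ = (0.9354, 0.3472).

(0.9354, 0.3472)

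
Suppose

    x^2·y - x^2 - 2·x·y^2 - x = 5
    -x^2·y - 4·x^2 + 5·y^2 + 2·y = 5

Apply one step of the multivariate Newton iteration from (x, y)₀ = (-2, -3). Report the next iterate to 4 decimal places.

At (-2, -3): F = (17.0000, 30.0000).
Jacobian J = [[2·x·y - 2·x - 2·y^2 - 1, x^2 - 4·x·y], [-2·x·y - 8·x, -x^2 + 10·y + 2]].
At the point, J = [[-3.0000, -20.0000], [4.0000, -32.0000]] (det J = 176.0000).
Solving J·Δ = −F gives Δ = (-0.3182, 0.8977).
Then the next iterate is (x, y)₁ = (-2.3182, -2.1023).

(-2.3182, -2.1023)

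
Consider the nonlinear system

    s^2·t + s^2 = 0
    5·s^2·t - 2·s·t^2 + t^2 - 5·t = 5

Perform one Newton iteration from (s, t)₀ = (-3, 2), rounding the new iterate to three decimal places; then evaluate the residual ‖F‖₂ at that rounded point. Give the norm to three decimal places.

24.393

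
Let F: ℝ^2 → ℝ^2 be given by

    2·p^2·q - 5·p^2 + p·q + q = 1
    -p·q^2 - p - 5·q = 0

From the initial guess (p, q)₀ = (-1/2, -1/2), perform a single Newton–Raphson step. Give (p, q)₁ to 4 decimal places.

(-0.0862, -0.0259)

At (-1/2, -1/2): F = (-2.7500, 3.1250).
Jacobian J = [[4·p·q - 10·p + q, 2·p^2 + p + 1], [-q^2 - 1, -2·p·q - 5]].
At the point, J = [[5.5000, 1.0000], [-1.2500, -5.5000]] (det J = -29.0000).
Solving J·Δ = −F gives Δ = (0.4138, 0.4741).
Then the next iterate is (p, q)₁ = (-0.0862, -0.0259).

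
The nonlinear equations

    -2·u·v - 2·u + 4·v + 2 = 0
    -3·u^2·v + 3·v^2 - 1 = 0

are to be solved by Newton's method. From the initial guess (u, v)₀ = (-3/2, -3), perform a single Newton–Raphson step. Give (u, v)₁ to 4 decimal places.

(-2.3028, -0.2556)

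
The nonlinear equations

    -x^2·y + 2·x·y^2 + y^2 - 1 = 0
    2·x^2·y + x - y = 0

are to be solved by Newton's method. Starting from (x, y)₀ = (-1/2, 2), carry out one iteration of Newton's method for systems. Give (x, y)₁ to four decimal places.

At (-1/2, 2): F = (-1.5000, -1.5000).
Jacobian J = [[-2·x·y + 2·y^2, -x^2 + 4·x·y + 2·y], [4·x·y + 1, 2·x^2 - 1]].
At the point, J = [[10.0000, -0.2500], [-3.0000, -0.5000]] (det J = -5.7500).
Solving J·Δ = −F gives Δ = (0.0652, -3.3913).
Then the next iterate is (x, y)₁ = (-0.4348, -1.3913).

(-0.4348, -1.3913)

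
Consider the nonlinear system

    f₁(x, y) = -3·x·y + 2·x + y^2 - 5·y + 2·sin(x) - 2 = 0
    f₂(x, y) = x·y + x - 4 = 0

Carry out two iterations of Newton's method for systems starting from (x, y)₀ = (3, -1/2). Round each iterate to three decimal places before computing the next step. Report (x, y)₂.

(3.055, 0.308)

At (3, -1/2): F = (11.53224, -2.500).
Jacobian J = [[-3·y + 2·cos(x) + 2, -3·x + 2·y - 5], [y + 1, x]].
At the point, J = [[1.52002, -15.000], [0.500, 3.000]] (det J = 12.06005).
Solving J·Δ = −F gives Δ = (0.241, 0.793).
Then the next iterate is (x, y)₁ = (3.241, 0.293).
Round to (3.241, 0.293) and repeat: F = (0.05552, 0.19061), J = [[-0.86913, -14.137], [1.293, 3.241]].
Δ = (-0.186, 0.015), so (x, y)₂ = (3.055, 0.308).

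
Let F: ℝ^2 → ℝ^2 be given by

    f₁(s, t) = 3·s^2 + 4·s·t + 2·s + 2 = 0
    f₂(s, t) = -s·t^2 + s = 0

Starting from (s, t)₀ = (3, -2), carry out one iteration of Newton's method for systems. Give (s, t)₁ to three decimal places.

At (3, -2): F = (11.000, -9.000).
Jacobian J = [[6·s + 4·t + 2, 4·s], [-t^2 + 1, -2·s·t]].
At the point, J = [[12.000, 12.000], [-3.000, 12.000]] (det J = 180.000).
Solving J·Δ = −F gives Δ = (-1.333, 0.417).
Then the next iterate is (s, t)₁ = (1.667, -1.583).

(1.667, -1.583)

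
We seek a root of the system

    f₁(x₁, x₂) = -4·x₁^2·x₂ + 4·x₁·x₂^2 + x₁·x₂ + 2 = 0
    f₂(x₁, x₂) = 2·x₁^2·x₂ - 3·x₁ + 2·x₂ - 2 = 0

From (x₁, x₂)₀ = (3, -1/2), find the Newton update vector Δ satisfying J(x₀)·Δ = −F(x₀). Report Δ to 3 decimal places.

(-3.323, -0.445)

At (3, -1/2): F = (21.500, -21.000).
Jacobian J = [[-8·x₁·x₂ + 4·x₂^2 + x₂, -4·x₁^2 + 8·x₁·x₂ + x₁], [4·x₁·x₂ - 3, 2·x₁^2 + 2]].
At the point, J = [[12.500, -45.000], [-9.000, 20.000]] (det J = -155.000).
Solving J·Δ = −F gives Δ = (-3.323, -0.445).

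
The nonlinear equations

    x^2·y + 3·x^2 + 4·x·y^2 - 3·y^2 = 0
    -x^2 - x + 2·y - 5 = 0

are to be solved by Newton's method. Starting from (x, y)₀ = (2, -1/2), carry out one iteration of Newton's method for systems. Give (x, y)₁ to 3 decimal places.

(1.382, 3.956)

At (2, -1/2): F = (11.250, -12.000).
Jacobian J = [[2·x·y + 6·x + 4·y^2, x^2 + 8·x·y - 6·y], [-2·x - 1, 2]].
At the point, J = [[11.000, -1.000], [-5.000, 2.000]] (det J = 17.000).
Solving J·Δ = −F gives Δ = (-0.618, 4.456).
Then the next iterate is (x, y)₁ = (1.382, 3.956).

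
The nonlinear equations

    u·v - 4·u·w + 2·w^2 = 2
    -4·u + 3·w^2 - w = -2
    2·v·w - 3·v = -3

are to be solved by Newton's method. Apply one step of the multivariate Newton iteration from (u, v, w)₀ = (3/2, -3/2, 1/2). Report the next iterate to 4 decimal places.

(0.6270, 1.3066, 0.6289)

At (3/2, -3/2, 1/2): F = (-6.7500, -3.7500, 6.0000).
Jacobian J = [[v - 4·w, u, -4·u + 4·w], [-4, 0, 6·w - 1], [0, 2·w - 3, 2·v]].
At the point, J = [[-3.5000, 1.5000, -4.0000], [-4.0000, 0.0000, 2.0000], [0.0000, -2.0000, -3.0000]] (det J = -64.0000).
Solving J·Δ = −F gives Δ = (-0.8730, 2.8066, 0.1289).
Then the next iterate is (u, v, w)₁ = (0.6270, 1.3066, 0.6289).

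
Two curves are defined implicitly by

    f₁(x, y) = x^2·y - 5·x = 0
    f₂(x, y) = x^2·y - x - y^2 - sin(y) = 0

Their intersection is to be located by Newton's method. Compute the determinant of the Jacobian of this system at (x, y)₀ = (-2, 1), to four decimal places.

6.8627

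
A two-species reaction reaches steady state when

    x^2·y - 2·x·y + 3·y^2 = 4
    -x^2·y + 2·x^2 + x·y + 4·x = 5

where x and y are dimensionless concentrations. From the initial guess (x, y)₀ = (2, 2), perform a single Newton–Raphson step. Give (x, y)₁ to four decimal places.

(0.7500, 1.7500)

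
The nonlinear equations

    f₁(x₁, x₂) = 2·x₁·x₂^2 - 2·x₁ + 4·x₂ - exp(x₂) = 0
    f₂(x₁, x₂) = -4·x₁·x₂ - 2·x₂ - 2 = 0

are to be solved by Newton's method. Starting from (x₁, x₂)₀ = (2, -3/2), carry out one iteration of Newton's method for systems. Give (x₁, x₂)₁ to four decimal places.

(-2.8947, -3.1368)

At (2, -3/2): F = (-1.223130, 13.0000).
Jacobian J = [[2·x₂^2 - 2, 4·x₁·x₂ - exp(x₂) + 4], [-4·x₂, -4·x₁ - 2]].
At the point, J = [[2.5000, -8.223130], [6.0000, -10.0000]] (det J = 24.338781).
Solving J·Δ = −F gives Δ = (-4.8947, -1.6368).
Then the next iterate is (x₁, x₂)₁ = (-2.8947, -3.1368).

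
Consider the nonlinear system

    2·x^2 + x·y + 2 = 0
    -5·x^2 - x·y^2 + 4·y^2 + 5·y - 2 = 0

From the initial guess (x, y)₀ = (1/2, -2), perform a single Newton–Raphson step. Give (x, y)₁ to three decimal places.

(3.583, -5.000)

At (1/2, -2): F = (1.500, 0.750).
Jacobian J = [[4·x + y, x], [-10·x - y^2, -2·x·y + 8·y + 5]].
At the point, J = [[0.000, 0.500], [-9.000, -9.000]] (det J = 4.500).
Solving J·Δ = −F gives Δ = (3.083, -3.000).
Then the next iterate is (x, y)₁ = (3.583, -5.000).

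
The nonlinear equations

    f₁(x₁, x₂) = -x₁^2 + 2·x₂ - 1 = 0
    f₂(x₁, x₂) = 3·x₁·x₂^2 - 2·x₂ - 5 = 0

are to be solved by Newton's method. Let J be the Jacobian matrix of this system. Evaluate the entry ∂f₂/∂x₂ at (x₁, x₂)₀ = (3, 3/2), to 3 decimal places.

25.000

∂f₂/∂x₂ = 6·x₁·x₂ - 2.
At (3, 3/2) this is 25.000.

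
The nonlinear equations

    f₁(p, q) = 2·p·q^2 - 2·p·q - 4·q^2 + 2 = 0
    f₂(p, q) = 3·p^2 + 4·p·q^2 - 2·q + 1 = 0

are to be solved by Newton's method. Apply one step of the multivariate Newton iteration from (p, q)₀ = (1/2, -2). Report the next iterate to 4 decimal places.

(0.2834, -1.0365)

At (1/2, -2): F = (-8.0000, 13.7500).
Jacobian J = [[2·q^2 - 2·q, 4·p·q - 2·p - 8·q], [6·p + 4·q^2, 8·p·q - 2]].
At the point, J = [[12.0000, 11.0000], [19.0000, -10.0000]] (det J = -329.0000).
Solving J·Δ = −F gives Δ = (-0.2166, 0.9635).
Then the next iterate is (p, q)₁ = (0.2834, -1.0365).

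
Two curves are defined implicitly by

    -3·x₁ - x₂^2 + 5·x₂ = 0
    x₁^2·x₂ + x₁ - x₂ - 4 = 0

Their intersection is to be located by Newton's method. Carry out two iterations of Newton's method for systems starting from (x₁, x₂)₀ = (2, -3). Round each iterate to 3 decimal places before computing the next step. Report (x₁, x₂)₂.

At (2, -3): F = (-30.000, -11.000).
Jacobian J = [[-3, -2·x₂ + 5], [2·x₁·x₂ + 1, x₁^2 - 1]].
At the point, J = [[-3.000, 11.000], [-11.000, 3.000]] (det J = 112.000).
Solving J·Δ = −F gives Δ = (-0.277, 2.652).
Then the next iterate is (x₁, x₂)₁ = (1.723, -0.348).
Round to (1.723, -0.348) and repeat: F = (-7.03010, -2.96212), J = [[-3.000, 5.696], [-0.19921, 1.96873]].
Δ = (0.635, 1.569), so (x₁, x₂)₂ = (2.358, 1.221).

(2.358, 1.221)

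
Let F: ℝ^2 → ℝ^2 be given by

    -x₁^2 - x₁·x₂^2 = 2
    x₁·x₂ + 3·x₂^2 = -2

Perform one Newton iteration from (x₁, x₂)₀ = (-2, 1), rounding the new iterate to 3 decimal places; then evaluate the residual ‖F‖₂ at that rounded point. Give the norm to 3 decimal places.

At (-2, 1): F = (-4.000, 3.000).
Jacobian J = [[-2·x₁ - x₂^2, -2·x₁·x₂], [x₂, x₁ + 6·x₂]].
At the point, J = [[3.000, 4.000], [1.000, 4.000]] (det J = 8.000).
Solving J·Δ = −F gives Δ = (3.500, -1.625).
Then the next iterate is (x₁, x₂)₁ = (1.500, -0.625).
Re-evaluating at (1.500, -0.625): F = (-4.83594, 2.23438), so ‖F‖₂ = 5.327.

5.327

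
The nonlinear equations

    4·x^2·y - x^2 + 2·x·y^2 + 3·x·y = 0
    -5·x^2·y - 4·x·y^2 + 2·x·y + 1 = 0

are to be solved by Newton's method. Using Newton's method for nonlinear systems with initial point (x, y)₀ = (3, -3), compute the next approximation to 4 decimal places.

(1.8704, -1.6600)

At (3, -3): F = (-90.0000, 10.0000).
Jacobian J = [[8·x·y - 2·x + 2·y^2 + 3·y, 4·x^2 + 4·x·y + 3·x], [-10·x·y - 4·y^2 + 2·y, -5·x^2 - 8·x·y + 2·x]].
At the point, J = [[-69.0000, 9.0000], [48.0000, 33.0000]] (det J = -2709.0000).
Solving J·Δ = −F gives Δ = (-1.1296, 1.3400).
Then the next iterate is (x, y)₁ = (1.8704, -1.6600).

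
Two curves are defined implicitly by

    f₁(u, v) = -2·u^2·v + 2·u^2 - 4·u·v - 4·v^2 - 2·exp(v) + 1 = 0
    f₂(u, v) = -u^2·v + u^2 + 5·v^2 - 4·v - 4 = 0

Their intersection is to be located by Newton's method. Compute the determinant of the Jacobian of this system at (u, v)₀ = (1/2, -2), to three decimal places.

J = [[-4·u·v + 4·u - 4·v, -2·u^2 - 4·u - 8·v - 2·exp(v)], [-2·u·v + 2·u, -u^2 + 10·v - 4]].
At the point, J = [[14.000, 13.22933], [3.000, -24.250]].
det J = -379.188.

-379.188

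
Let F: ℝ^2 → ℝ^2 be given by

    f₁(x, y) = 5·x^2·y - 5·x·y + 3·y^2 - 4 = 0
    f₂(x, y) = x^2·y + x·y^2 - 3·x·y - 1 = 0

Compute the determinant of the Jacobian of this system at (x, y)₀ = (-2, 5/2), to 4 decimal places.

J = [[10·x·y - 5·y, 5·x^2 - 5·x + 6·y], [2·x·y + y^2 - 3·y, x^2 + 2·x·y - 3·x]].
At the point, J = [[-62.5000, 45.0000], [-11.2500, 0.0000]].
det J = 506.2500.

506.2500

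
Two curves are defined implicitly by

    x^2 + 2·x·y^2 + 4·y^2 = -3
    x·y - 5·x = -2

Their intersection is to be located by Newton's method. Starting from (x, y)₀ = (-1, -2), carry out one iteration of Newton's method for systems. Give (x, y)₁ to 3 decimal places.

At (-1, -2): F = (12.000, 9.000).
Jacobian J = [[2·x + 2·y^2, 4·x·y + 8·y], [y - 5, x]].
At the point, J = [[6.000, -8.000], [-7.000, -1.000]] (det J = -62.000).
Solving J·Δ = −F gives Δ = (0.968, 2.226).
Then the next iterate is (x, y)₁ = (-0.032, 0.226).

(-0.032, 0.226)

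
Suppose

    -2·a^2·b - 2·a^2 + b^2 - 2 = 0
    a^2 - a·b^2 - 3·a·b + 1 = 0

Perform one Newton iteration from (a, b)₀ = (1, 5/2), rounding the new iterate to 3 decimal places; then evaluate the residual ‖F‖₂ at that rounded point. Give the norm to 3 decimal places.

At (1, 5/2): F = (-2.750, -11.750).
Jacobian J = [[-4·a·b - 4·a, -2·a^2 + 2·b], [2·a - b^2 - 3·b, -2·a·b - 3·a]].
At the point, J = [[-14.000, 3.000], [-11.750, -8.000]] (det J = 147.250).
Solving J·Δ = −F gives Δ = (-0.389, -0.898).
Then the next iterate is (a, b)₁ = (0.611, 1.602).
Re-evaluating at (0.611, 1.602): F = (-1.37636, -3.13122), so ‖F‖₂ = 3.420.

3.420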